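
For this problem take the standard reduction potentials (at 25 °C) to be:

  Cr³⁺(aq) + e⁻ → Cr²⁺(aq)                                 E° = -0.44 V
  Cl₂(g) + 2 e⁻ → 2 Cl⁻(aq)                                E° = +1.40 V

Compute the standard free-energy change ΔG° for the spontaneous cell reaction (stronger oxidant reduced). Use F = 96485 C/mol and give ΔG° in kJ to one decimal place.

-355.1 kJ

Cl₂/Cl⁻ (E° = +1.40 V) is the cathode; Cr³⁺/Cr²⁺ (E° = -0.44 V) is the anode, so E°cell = +1.84 V.
Balancing electrons gives n = 2 (lcm of 2 and 1).
ΔG° = −nFE° = −(2)(96485)(+1.84) = -355,065 J = -355.1 kJ.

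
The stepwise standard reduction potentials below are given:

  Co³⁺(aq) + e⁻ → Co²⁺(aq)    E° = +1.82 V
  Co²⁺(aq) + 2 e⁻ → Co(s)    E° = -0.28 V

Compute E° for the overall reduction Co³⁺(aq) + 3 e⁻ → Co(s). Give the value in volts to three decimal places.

Adding the free-energy changes (−nFE°) of the two steps gives −n₃FE°₃ = −n₁FE°₁ − n₂FE°₂.
E°₃ = (1×+1.82 + 2×-0.28) / 3 = (+1.260) / 3 = +0.420 V.

+0.420 V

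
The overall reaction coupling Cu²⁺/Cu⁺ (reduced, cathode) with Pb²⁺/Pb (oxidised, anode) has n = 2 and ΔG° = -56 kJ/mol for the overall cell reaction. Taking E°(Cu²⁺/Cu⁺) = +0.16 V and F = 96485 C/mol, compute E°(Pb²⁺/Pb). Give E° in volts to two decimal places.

E°cell = −ΔG°/(nF) = −(-56×10³)/((2)(96485)) = +0.290 V.
Since Cu²⁺/Cu⁺ is the cathode and Pb²⁺/Pb the anode, E°cell = E°(Cu²⁺/Cu⁺) − E°(Pb²⁺/Pb).
So E°(Pb²⁺/Pb) = E°(Cu²⁺/Cu⁺) − E°cell = (+0.16) − (+0.290) = -0.13 V.

-0.13 V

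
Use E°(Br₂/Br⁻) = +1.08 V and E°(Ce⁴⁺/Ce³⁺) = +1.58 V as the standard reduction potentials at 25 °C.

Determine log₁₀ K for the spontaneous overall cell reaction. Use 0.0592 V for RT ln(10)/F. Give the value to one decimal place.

Cathode: Ce⁴⁺/Ce³⁺; anode: Br₂/Br⁻. E°cell = +0.50 V, n = 2.
log K = nE°cell / 0.0592 = (2)(+0.50) / 0.0592 = 16.9.

16.9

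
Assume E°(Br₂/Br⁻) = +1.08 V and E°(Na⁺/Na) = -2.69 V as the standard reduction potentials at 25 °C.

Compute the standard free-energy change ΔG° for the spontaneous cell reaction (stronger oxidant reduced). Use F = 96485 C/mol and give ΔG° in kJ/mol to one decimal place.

Br₂/Br⁻ (E° = +1.08 V) is the cathode; Na⁺/Na (E° = -2.69 V) is the anode, so E°cell = +3.77 V.
Balancing electrons gives n = 2 (lcm of 2 and 1).
ΔG° = −nFE° = −(2)(96485)(+3.77) = -727,497 J = -727.5 kJ/mol.

-727.5 kJ/mol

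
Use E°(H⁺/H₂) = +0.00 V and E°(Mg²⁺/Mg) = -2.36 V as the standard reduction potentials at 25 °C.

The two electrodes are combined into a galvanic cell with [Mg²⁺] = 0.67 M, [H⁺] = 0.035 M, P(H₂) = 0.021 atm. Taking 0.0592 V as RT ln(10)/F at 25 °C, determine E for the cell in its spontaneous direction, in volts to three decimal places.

+2.329 V

H⁺/H₂ is the cathode (higher E°), Mg²⁺/Mg the anode: E°cell = +0.00 − (-2.36) = +2.36 V, n = 2.
Overall: 2 H⁺(aq) + Mg(s) → H₂(g) + Mg²⁺(aq)
Q = P(H₂)·[Mg²⁺] / ([H⁺]^2); log Q = 1.060.
E = E° − (0.0592/n) log Q = +2.36 − (0.0592/2)(1.060) = +2.329 V.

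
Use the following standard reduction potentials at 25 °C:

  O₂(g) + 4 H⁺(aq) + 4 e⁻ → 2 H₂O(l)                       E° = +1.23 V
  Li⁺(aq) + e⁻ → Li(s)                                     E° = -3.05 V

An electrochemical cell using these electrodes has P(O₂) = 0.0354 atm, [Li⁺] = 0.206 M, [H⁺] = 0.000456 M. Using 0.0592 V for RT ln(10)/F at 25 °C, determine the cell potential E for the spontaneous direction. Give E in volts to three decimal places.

O₂/H₂O is the cathode (higher E°), Li⁺/Li the anode: E°cell = +1.23 − (-3.05) = +4.28 V, n = 4.
Overall: O₂(g) + 4 H⁺(aq) + 4 Li(s) → 2 H₂O(l) + 4 Li⁺(aq)
Q = [Li⁺]^4 / (P(O₂)·[H⁺]^4); log Q = 12.071.
E = E° − (0.0592/n) log Q = +4.28 − (0.0592/4)(12.071) = +4.101 V.

+4.101 V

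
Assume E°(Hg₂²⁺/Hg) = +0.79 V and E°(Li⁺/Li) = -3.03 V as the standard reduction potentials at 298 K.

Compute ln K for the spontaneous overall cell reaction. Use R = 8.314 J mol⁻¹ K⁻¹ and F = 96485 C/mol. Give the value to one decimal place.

297.5

Cathode: Hg₂²⁺/Hg; anode: Li⁺/Li. E°cell = (+0.79) − (-3.03) = +3.82 V, with n = 2.
ΔG° = −nFE° = −RT ln K, so ln K = nFE°/(RT) = (2)(96485)(+3.82) / ((8.314)(298)) = 297.527.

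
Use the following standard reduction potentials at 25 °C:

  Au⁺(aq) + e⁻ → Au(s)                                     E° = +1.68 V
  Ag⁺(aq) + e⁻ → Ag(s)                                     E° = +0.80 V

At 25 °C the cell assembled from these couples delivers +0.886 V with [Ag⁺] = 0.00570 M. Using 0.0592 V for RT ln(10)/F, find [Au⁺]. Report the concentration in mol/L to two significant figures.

0.0072 M

Au⁺/Au is the cathode, Ag⁺/Ag the anode: E°cell = +0.88 V, n = 1.
Overall reaction: Au⁺(aq) + Ag(s) → Au(s) + Ag⁺(aq); Q = [Ag⁺]^1/[Au⁺]^1.
From E = E° − (0.0592/n) log Q: log Q = (E° − E)·n/0.0592 = (+0.88 − (+0.886))·1/0.0592 = -0.1014.
So 1·log[Au⁺] = 1·log(0.0057) − log Q = -2.2441 − (-0.1014) = -2.1427; [Au⁺] = 10^(-2.1427) ≈ 0.0072 M.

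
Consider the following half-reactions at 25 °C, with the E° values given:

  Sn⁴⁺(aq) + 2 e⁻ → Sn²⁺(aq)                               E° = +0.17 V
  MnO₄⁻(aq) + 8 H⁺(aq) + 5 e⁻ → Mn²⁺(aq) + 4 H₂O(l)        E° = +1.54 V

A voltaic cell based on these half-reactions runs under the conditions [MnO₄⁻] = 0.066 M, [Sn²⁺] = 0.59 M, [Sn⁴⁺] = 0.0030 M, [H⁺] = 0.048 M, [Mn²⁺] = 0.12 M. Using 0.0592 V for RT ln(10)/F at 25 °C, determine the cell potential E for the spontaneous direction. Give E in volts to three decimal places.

MnO₄⁻/Mn²⁺ is the cathode (higher E°), Sn⁴⁺/Sn²⁺ the anode: E°cell = +1.54 − (+0.17) = +1.37 V, n = 10.
Overall: 2 MnO₄⁻(aq) + 16 H⁺(aq) + 5 Sn²⁺(aq) → 2 Mn²⁺(aq) + 8 H₂O(l) + 5 Sn⁴⁺(aq)
Q = [Mn²⁺]^2·[Sn⁴⁺]^5 / ([MnO₄⁻]^2·[H⁺]^16·[Sn²⁺]^5); log Q = 10.151.
E = E° − (0.0592/n) log Q = +1.37 − (0.0592/10)(10.151) = +1.310 V.

+1.310 V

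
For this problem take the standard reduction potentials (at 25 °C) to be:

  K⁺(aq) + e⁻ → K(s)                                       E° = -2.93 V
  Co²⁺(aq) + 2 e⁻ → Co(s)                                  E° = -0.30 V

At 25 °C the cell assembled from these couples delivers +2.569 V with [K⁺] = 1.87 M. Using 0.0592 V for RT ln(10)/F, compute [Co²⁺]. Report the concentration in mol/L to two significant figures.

0.030 M

Co²⁺/Co is the cathode, K⁺/K the anode: E°cell = +2.63 V, n = 2.
Overall reaction: Co²⁺(aq) + 2 K(s) → Co(s) + 2 K⁺(aq); Q = [K⁺]^2/[Co²⁺]^1.
From E = E° − (0.0592/n) log Q: log Q = (E° − E)·n/0.0592 = (+2.63 − (+2.569))·2/0.0592 = 2.0608.
So 1·log[Co²⁺] = 2·log(1.87) − log Q = 0.5437 − (2.0608) = -1.5171; [Co²⁺] = 10^(-1.5171) ≈ 0.030 M.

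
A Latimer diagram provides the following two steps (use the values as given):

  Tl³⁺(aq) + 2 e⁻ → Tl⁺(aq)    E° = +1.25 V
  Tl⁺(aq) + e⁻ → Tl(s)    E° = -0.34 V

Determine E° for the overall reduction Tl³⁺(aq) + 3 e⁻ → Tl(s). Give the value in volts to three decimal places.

Since ΔG° = −nFE° is additive over sequential reductions, n₃E°₃ = n₁E°₁ + n₂E°₂.
E°₃ = (2×+1.25 + 1×-0.34) / 3 = (+2.160) / 3 = +0.720 V.
E° values themselves are not directly additive — weighting by electron count is essential.

+0.720 V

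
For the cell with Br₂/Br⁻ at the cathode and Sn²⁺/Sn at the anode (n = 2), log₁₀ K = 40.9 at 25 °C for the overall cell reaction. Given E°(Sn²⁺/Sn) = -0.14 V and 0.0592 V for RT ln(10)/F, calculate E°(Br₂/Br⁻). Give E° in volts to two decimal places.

E°cell = (0.0592/n)·log K = (0.0592/2)(40.9) = +1.211 V.
Since Br₂/Br⁻ is the cathode and Sn²⁺/Sn the anode, E°cell = E°(Br₂/Br⁻) − E°(Sn²⁺/Sn).
So E°(Br₂/Br⁻) = E°cell + E°(Sn²⁺/Sn) = +1.211 + (-0.14) = +1.07 V.

+1.07 V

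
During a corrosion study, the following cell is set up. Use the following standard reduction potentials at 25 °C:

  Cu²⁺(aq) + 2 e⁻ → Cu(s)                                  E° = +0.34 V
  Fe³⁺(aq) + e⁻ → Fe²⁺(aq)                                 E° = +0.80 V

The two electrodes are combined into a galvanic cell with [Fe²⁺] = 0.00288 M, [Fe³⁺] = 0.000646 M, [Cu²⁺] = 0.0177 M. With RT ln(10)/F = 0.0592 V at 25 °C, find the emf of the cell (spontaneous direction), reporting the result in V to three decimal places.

Fe³⁺/Fe²⁺ is the cathode (higher E°), Cu²⁺/Cu the anode: E°cell = +0.80 − (+0.34) = +0.46 V, n = 2.
Overall: 2 Fe³⁺(aq) + Cu(s) → 2 Fe²⁺(aq) + Cu²⁺(aq)
Q = [Fe²⁺]^2·[Cu²⁺] / ([Fe³⁺]^2); log Q = -0.454.
E = E° − (0.0592/n) log Q = +0.46 − (0.0592/2)(-0.454) = +0.473 V.

+0.473 V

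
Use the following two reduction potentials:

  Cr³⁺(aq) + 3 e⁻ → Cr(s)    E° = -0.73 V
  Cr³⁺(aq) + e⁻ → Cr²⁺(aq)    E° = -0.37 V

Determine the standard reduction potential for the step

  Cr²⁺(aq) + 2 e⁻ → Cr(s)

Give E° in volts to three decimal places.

Sequential free energies add, so n₃E°₃ = n₁E°₁ + n₂E°₂.
With n₃ = 3, and the known step contributing 1×(-0.37) V, the unknown satisfies 2·E° = 3×(-0.73) − 1×(-0.37) = -1.820.
E° = -1.820 / 2 = -0.910 V.

-0.910 V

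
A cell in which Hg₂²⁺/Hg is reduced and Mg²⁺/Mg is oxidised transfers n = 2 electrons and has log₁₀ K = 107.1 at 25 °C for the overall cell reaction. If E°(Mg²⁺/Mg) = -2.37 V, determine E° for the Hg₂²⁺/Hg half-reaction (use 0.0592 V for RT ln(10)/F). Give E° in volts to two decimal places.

+0.80 V

E°cell = (0.0592/n)·log K = (0.0592/2)(107.1) = +3.170 V.
Since Hg₂²⁺/Hg is the cathode and Mg²⁺/Mg the anode, E°cell = E°(Hg₂²⁺/Hg) − E°(Mg²⁺/Mg).
So E°(Hg₂²⁺/Hg) = E°cell + E°(Mg²⁺/Mg) = +3.170 + (-2.37) = +0.80 V.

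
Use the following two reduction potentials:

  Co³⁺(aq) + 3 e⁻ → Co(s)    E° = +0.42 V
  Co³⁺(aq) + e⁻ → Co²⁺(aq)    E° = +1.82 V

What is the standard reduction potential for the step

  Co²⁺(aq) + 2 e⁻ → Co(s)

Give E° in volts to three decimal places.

-0.280 V

Sequential free energies add, so n₃E°₃ = n₁E°₁ + n₂E°₂.
With n₃ = 3, and the known step contributing 1×(+1.82) V, the unknown satisfies 2·E° = 3×(+0.42) − 1×(+1.82) = -0.560.
E° = -0.560 / 2 = -0.280 V.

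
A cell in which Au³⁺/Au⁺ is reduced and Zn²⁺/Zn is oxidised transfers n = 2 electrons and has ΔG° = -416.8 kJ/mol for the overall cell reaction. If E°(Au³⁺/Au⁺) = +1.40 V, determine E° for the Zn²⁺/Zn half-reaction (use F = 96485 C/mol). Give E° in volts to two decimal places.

-0.76 V

E°cell = −ΔG°/(nF) = −(-416.8×10³)/((2)(96485)) = +2.160 V.
Since Au³⁺/Au⁺ is the cathode and Zn²⁺/Zn the anode, E°cell = E°(Au³⁺/Au⁺) − E°(Zn²⁺/Zn).
So E°(Zn²⁺/Zn) = E°(Au³⁺/Au⁺) − E°cell = (+1.40) − (+2.160) = -0.76 V.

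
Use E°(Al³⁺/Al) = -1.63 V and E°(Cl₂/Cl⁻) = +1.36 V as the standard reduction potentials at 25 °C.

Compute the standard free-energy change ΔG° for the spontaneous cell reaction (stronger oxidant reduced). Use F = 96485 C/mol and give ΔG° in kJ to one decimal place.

-1730.9 kJ

Cl₂/Cl⁻ (E° = +1.36 V) is the cathode; Al³⁺/Al (E° = -1.63 V) is the anode, so E°cell = +2.99 V.
Balancing electrons gives n = 6 (lcm of 2 and 3).
ΔG° = −nFE° = −(6)(96485)(+2.99) = -1,730,941 J = -1730.9 kJ.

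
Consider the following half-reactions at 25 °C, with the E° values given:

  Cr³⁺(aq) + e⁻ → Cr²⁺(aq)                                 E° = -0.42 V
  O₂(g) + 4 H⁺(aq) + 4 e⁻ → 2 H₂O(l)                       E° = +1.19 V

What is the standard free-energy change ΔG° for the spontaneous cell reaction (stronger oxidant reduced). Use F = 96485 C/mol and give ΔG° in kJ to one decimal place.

O₂/H₂O (E° = +1.19 V) is the cathode; Cr³⁺/Cr²⁺ (E° = -0.42 V) is the anode, so E°cell = +1.61 V.
Balancing electrons gives n = 4 (lcm of 4 and 1).
ΔG° = −nFE° = −(4)(96485)(+1.61) = -621,363 J = -621.4 kJ.

-621.4 kJ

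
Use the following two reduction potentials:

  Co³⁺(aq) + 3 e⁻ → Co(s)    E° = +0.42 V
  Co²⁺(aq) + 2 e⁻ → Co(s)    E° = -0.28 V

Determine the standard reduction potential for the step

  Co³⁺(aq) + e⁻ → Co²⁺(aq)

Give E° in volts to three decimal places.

Sequential free energies add, so n₃E°₃ = n₁E°₁ + n₂E°₂.
With n₃ = 3, and the known step contributing 2×(-0.28) V, the unknown satisfies 1·E° = 3×(+0.42) − 2×(-0.28) = +1.820.
E° = +1.820 / 1 = +1.820 V.

+1.820 V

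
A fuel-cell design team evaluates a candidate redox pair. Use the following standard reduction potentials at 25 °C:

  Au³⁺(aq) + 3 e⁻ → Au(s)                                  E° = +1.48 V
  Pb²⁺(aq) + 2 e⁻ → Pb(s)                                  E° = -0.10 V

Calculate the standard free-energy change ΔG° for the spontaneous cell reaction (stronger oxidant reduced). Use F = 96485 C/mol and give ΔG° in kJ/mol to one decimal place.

-914.7 kJ/mol

Au³⁺/Au (E° = +1.48 V) is the cathode; Pb²⁺/Pb (E° = -0.10 V) is the anode, so E°cell = +1.58 V.
Balancing electrons gives n = 6 (lcm of 3 and 2).
ΔG° = −nFE° = −(6)(96485)(+1.58) = -914,678 J = -914.7 kJ/mol.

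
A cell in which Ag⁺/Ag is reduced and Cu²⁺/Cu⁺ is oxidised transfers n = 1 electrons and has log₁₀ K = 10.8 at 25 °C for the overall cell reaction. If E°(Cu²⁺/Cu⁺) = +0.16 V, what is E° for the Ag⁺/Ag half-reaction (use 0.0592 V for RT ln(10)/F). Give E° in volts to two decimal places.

+0.80 V

E°cell = (0.0592/n)·log K = (0.0592/1)(10.8) = +0.639 V.
Since Ag⁺/Ag is the cathode and Cu²⁺/Cu⁺ the anode, E°cell = E°(Ag⁺/Ag) − E°(Cu²⁺/Cu⁺).
So E°(Ag⁺/Ag) = E°cell + E°(Cu²⁺/Cu⁺) = +0.639 + (+0.16) = +0.80 V.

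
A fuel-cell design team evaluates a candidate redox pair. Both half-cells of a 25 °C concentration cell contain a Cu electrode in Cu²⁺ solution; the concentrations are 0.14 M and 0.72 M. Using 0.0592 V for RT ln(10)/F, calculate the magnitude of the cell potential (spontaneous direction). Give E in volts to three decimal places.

For a concentration cell E°cell = 0. The 0.72 M side is the cathode (reduction is favoured where [Cu²⁺] is higher).
With n = 2, E = −(0.0592/2) log([Cu²⁺]ₐₙ/[Cu²⁺]꜀ₐₜ) = −(0.0592/2) log(0.14/0.72) = −(0.0592/2)(-0.711) = +0.021 V.

+0.021 V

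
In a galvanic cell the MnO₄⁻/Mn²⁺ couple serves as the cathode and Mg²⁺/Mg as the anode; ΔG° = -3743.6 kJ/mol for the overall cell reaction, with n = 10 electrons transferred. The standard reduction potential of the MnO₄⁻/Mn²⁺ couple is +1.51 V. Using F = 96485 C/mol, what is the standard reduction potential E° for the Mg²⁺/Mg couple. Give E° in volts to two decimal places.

-2.37 V

E°cell = −ΔG°/(nF) = −(-3743.6×10³)/((10)(96485)) = +3.880 V.
Since MnO₄⁻/Mn²⁺ is the cathode and Mg²⁺/Mg the anode, E°cell = E°(MnO₄⁻/Mn²⁺) − E°(Mg²⁺/Mg).
So E°(Mg²⁺/Mg) = E°(MnO₄⁻/Mn²⁺) − E°cell = (+1.51) − (+3.880) = -2.37 V.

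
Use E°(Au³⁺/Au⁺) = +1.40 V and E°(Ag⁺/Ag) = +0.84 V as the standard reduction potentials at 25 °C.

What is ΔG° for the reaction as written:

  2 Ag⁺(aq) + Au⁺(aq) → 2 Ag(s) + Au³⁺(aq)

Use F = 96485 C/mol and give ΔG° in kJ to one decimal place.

As written, Ag⁺/Ag is reduced (cathode) and Au³⁺/Au⁺ is oxidised (anode), so E°cell = (+0.84) − (+1.40) = -0.56 V.
Balancing electrons gives n = 2.
ΔG° = −nFE° = −(2)(96485)(-0.56) = 108,063 J = +108.1 kJ.

+108.1 kJ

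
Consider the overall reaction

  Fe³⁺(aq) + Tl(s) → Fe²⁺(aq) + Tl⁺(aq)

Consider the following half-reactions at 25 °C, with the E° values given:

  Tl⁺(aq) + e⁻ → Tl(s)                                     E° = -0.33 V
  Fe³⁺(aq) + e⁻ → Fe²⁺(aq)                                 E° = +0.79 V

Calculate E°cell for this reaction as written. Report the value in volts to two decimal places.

The Fe³⁺/Fe²⁺ couple has the higher reduction potential, so it is the cathode; Tl⁺/Tl is oxidised at the anode.
E°cell = E°(cathode) − E°(anode) = (+0.79) − (-0.33) = +1.12 V.

+1.12 V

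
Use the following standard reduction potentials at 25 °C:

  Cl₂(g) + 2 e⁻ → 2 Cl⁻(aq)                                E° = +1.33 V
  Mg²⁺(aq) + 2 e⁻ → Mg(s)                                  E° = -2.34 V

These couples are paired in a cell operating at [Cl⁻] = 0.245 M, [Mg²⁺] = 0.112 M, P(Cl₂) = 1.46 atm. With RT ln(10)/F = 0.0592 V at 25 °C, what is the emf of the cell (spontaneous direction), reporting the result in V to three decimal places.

Cl₂/Cl⁻ is the cathode (higher E°), Mg²⁺/Mg the anode: E°cell = +1.33 − (-2.34) = +3.67 V, n = 2.
Overall: Cl₂(g) + Mg(s) → 2 Cl⁻(aq) + Mg²⁺(aq)
Q = [Cl⁻]^2·[Mg²⁺] / (P(Cl₂)); log Q = -2.337.
E = E° − (0.0592/n) log Q = +3.67 − (0.0592/2)(-2.337) = +3.739 V.

+3.739 V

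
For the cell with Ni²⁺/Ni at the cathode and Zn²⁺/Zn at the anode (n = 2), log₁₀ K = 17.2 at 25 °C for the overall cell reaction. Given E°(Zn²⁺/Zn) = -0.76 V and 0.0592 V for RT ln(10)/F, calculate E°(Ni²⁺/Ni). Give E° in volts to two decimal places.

-0.25 V

E°cell = (0.0592/n)·log K = (0.0592/2)(17.2) = +0.509 V.
Since Ni²⁺/Ni is the cathode and Zn²⁺/Zn the anode, E°cell = E°(Ni²⁺/Ni) − E°(Zn²⁺/Zn).
So E°(Ni²⁺/Ni) = E°cell + E°(Zn²⁺/Zn) = +0.509 + (-0.76) = -0.25 V.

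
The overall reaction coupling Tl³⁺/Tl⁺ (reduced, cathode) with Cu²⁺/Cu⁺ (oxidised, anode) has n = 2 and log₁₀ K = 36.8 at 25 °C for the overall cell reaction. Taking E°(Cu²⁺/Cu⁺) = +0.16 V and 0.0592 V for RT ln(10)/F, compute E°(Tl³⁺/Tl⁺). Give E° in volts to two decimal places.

+1.25 V

E°cell = (0.0592/n)·log K = (0.0592/2)(36.8) = +1.089 V.
Since Tl³⁺/Tl⁺ is the cathode and Cu²⁺/Cu⁺ the anode, E°cell = E°(Tl³⁺/Tl⁺) − E°(Cu²⁺/Cu⁺).
So E°(Tl³⁺/Tl⁺) = E°cell + E°(Cu²⁺/Cu⁺) = +1.089 + (+0.16) = +1.25 V.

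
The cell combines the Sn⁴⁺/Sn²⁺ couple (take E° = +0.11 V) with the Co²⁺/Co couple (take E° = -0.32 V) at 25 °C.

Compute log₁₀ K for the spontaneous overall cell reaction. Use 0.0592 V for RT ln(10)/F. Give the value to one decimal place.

14.5

Cathode: Sn⁴⁺/Sn²⁺; anode: Co²⁺/Co. E°cell = +0.43 V, n = 2.
log K = nE°cell / 0.0592 = (2)(+0.43) / 0.0592 = 14.5.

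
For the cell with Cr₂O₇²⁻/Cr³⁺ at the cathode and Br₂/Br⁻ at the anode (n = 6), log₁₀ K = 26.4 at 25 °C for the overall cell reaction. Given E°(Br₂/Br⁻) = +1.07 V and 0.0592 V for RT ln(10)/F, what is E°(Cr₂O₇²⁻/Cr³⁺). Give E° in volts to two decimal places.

+1.33 V

E°cell = (0.0592/n)·log K = (0.0592/6)(26.4) = +0.260 V.
Since Cr₂O₇²⁻/Cr³⁺ is the cathode and Br₂/Br⁻ the anode, E°cell = E°(Cr₂O₇²⁻/Cr³⁺) − E°(Br₂/Br⁻).
So E°(Cr₂O₇²⁻/Cr³⁺) = E°cell + E°(Br₂/Br⁻) = +0.260 + (+1.07) = +1.33 V.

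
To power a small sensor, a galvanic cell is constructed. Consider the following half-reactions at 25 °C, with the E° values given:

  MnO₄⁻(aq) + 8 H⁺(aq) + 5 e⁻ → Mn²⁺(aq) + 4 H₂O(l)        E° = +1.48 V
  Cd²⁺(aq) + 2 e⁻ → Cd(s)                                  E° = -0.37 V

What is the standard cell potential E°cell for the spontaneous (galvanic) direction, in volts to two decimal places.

+1.85 V

The MnO₄⁻/Mn²⁺ couple has the higher reduction potential, so it is the cathode; Cd²⁺/Cd is oxidised at the anode.
E°cell = E°(cathode) − E°(anode) = (+1.48) − (-0.37) = +1.85 V.
Since E°cell > 0, the reaction is spontaneous under standard conditions.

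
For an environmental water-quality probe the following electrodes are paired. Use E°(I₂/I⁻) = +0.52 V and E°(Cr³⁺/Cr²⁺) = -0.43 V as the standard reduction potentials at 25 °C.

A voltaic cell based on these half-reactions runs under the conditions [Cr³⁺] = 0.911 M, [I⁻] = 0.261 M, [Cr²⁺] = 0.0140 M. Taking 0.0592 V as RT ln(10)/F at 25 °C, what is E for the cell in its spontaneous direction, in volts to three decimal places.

I₂/I⁻ is the cathode (higher E°), Cr³⁺/Cr²⁺ the anode: E°cell = +0.52 − (-0.43) = +0.95 V, n = 2.
Overall: I₂(s) + 2 Cr²⁺(aq) → 2 I⁻(aq) + 2 Cr³⁺(aq)
Q = [I⁻]^2·[Cr³⁺]^2 / ([Cr²⁺]^2); log Q = 2.460.
E = E° − (0.0592/n) log Q = +0.95 − (0.0592/2)(2.460) = +0.877 V.

+0.877 V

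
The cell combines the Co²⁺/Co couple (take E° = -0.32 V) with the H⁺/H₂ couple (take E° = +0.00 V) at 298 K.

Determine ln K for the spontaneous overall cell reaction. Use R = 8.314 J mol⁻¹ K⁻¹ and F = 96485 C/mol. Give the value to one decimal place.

Cathode: H⁺/H₂; anode: Co²⁺/Co. E°cell = (+0.00) − (-0.32) = +0.32 V, with n = 2.
ΔG° = −nFE° = −RT ln K, so ln K = nFE°/(RT) = (2)(96485)(+0.32) / ((8.314)(298)) = 24.924.

24.9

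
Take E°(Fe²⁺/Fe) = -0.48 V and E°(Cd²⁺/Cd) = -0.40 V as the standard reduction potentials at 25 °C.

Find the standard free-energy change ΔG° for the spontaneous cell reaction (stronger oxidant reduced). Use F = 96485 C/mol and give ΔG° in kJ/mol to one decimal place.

Cd²⁺/Cd (E° = -0.40 V) is the cathode; Fe²⁺/Fe (E° = -0.48 V) is the anode, so E°cell = +0.08 V.
Balancing electrons gives n = 2 (lcm of 2 and 2).
ΔG° = −nFE° = −(2)(96485)(+0.08) = -15,438 J = -15.4 kJ/mol.

-15.4 kJ/mol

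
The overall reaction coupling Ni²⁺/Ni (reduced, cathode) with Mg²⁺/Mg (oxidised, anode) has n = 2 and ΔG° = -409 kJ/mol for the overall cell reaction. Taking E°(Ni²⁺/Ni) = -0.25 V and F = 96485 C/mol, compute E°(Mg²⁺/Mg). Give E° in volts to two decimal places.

-2.37 V

E°cell = −ΔG°/(nF) = −(-409×10³)/((2)(96485)) = +2.120 V.
Since Ni²⁺/Ni is the cathode and Mg²⁺/Mg the anode, E°cell = E°(Ni²⁺/Ni) − E°(Mg²⁺/Mg).
So E°(Mg²⁺/Mg) = E°(Ni²⁺/Ni) − E°cell = (-0.25) − (+2.120) = -2.37 V.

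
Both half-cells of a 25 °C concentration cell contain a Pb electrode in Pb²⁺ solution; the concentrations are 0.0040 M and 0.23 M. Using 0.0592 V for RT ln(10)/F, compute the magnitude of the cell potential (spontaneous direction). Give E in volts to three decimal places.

+0.052 V

For a concentration cell E°cell = 0. The 0.23 M side is the cathode (reduction is favoured where [Pb²⁺] is higher).
With n = 2, E = −(0.0592/2) log([Pb²⁺]ₐₙ/[Pb²⁺]꜀ₐₜ) = −(0.0592/2) log(0.004/0.23) = −(0.0592/2)(-1.760) = +0.052 V.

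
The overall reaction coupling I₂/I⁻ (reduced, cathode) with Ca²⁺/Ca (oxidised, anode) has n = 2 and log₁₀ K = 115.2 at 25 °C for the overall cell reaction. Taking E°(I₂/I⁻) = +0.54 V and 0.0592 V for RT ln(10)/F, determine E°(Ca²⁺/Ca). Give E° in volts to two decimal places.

-2.87 V

E°cell = (0.0592/n)·log K = (0.0592/2)(115.2) = +3.410 V.
Since I₂/I⁻ is the cathode and Ca²⁺/Ca the anode, E°cell = E°(I₂/I⁻) − E°(Ca²⁺/Ca).
So E°(Ca²⁺/Ca) = E°(I₂/I⁻) − E°cell = (+0.54) − (+3.410) = -2.87 V.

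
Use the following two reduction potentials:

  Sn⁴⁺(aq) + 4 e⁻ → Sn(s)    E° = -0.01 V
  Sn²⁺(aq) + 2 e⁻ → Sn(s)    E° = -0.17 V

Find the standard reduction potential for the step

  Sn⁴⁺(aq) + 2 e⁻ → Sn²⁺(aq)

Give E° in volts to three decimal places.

+0.150 V

Sequential free energies add, so n₃E°₃ = n₁E°₁ + n₂E°₂.
With n₃ = 4, and the known step contributing 2×(-0.17) V, the unknown satisfies 2·E° = 4×(-0.01) − 2×(-0.17) = +0.300.
E° = +0.300 / 2 = +0.150 V.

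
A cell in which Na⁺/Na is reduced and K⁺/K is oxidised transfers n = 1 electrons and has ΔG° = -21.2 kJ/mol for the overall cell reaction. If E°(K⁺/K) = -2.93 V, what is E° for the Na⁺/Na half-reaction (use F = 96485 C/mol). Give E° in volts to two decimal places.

-2.71 V

E°cell = −ΔG°/(nF) = −(-21.2×10³)/((1)(96485)) = +0.220 V.
Since Na⁺/Na is the cathode and K⁺/K the anode, E°cell = E°(Na⁺/Na) − E°(K⁺/K).
So E°(Na⁺/Na) = E°cell + E°(K⁺/K) = +0.220 + (-2.93) = -2.71 V.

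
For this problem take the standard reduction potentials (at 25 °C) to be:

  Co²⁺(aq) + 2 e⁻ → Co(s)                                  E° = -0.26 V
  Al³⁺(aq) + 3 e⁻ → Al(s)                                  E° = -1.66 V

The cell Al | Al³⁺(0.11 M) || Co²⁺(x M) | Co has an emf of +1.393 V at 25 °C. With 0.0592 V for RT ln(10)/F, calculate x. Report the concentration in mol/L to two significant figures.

Co²⁺/Co is the cathode, Al³⁺/Al the anode: E°cell = +1.40 V, n = 6.
Overall reaction: 3 Co²⁺(aq) + 2 Al(s) → 3 Co(s) + 2 Al³⁺(aq); Q = [Al³⁺]^2/[Co²⁺]^3.
From E = E° − (0.0592/n) log Q: log Q = (E° − E)·n/0.0592 = (+1.40 − (+1.393))·6/0.0592 = 0.7095.
So 3·log[Co²⁺] = 2·log(0.11) − log Q = -1.9172 − (0.7095) = -2.6267; log[Co²⁺] = -2.6267 / 3 = -0.8756; [Co²⁺] = 10^(-0.8756) ≈ 0.13 M.

0.13 M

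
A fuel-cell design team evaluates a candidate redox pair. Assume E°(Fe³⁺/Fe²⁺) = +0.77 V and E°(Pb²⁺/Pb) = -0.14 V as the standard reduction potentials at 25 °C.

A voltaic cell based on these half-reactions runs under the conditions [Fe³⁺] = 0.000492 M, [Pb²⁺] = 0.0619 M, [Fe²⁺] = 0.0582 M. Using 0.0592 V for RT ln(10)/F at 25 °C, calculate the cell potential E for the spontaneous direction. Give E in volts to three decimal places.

Fe³⁺/Fe²⁺ is the cathode (higher E°), Pb²⁺/Pb the anode: E°cell = +0.77 − (-0.14) = +0.91 V, n = 2.
Overall: 2 Fe³⁺(aq) + Pb(s) → 2 Fe²⁺(aq) + Pb²⁺(aq)
Q = [Fe²⁺]^2·[Pb²⁺] / ([Fe³⁺]^2); log Q = 2.938.
E = E° − (0.0592/n) log Q = +0.91 − (0.0592/2)(2.938) = +0.823 V.

+0.823 V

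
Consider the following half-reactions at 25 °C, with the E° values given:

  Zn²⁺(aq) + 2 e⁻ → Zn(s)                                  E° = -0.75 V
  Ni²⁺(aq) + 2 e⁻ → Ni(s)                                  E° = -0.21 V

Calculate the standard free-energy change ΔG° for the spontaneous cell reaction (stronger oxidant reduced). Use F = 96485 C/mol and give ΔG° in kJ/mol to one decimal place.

Ni²⁺/Ni (E° = -0.21 V) is the cathode; Zn²⁺/Zn (E° = -0.75 V) is the anode, so E°cell = +0.54 V.
Balancing electrons gives n = 2 (lcm of 2 and 2).
ΔG° = −nFE° = −(2)(96485)(+0.54) = -104,204 J = -104.2 kJ/mol.

-104.2 kJ/mol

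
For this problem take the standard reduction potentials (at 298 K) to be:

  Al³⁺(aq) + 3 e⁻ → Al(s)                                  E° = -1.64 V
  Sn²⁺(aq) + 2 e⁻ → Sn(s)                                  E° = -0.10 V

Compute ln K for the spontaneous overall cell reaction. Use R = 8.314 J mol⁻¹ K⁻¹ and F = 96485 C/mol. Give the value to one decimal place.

359.8

Cathode: Sn²⁺/Sn; anode: Al³⁺/Al. E°cell = (-0.10) − (-1.64) = +1.54 V, with n = 6.
ΔG° = −nFE° = −RT ln K, so ln K = nFE°/(RT) = (6)(96485)(+1.54) / ((8.314)(298)) = 359.837.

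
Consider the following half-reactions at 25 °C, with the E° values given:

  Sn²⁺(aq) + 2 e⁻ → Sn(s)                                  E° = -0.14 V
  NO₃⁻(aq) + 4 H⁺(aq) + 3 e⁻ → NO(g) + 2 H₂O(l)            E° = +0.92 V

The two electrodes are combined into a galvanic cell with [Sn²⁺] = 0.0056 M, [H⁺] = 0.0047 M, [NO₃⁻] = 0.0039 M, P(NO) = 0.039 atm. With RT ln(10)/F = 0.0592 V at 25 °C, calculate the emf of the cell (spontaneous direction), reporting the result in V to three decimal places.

+0.923 V

NO₃⁻/NO is the cathode (higher E°), Sn²⁺/Sn the anode: E°cell = +0.92 − (-0.14) = +1.06 V, n = 6.
Overall: 2 NO₃⁻(aq) + 8 H⁺(aq) + 3 Sn(s) → 2 NO(g) + 4 H₂O(l) + 3 Sn²⁺(aq)
Q = P(NO)^2·[Sn²⁺]^3 / ([NO₃⁻]^2·[H⁺]^8); log Q = 13.868.
E = E° − (0.0592/n) log Q = +1.06 − (0.0592/6)(13.868) = +0.923 V.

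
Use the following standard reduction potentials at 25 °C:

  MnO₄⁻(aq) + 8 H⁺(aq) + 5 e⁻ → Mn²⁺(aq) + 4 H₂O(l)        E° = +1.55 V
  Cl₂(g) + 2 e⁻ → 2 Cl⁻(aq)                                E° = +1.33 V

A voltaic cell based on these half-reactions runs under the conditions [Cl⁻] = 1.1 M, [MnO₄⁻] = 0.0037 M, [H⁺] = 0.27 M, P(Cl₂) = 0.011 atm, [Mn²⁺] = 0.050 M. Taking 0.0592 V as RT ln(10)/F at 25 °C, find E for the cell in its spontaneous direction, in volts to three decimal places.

+0.213 V

MnO₄⁻/Mn²⁺ is the cathode (higher E°), Cl₂/Cl⁻ the anode: E°cell = +1.55 − (+1.33) = +0.22 V, n = 10.
Overall: 2 MnO₄⁻(aq) + 16 H⁺(aq) + 10 Cl⁻(aq) → 2 Mn²⁺(aq) + 8 H₂O(l) + 5 Cl₂(g)
Q = [Mn²⁺]^2·P(Cl₂)^5 / ([MnO₄⁻]^2·[H⁺]^16·[Cl⁻]^10); log Q = 1.153.
E = E° − (0.0592/n) log Q = +0.22 − (0.0592/10)(1.153) = +0.213 V.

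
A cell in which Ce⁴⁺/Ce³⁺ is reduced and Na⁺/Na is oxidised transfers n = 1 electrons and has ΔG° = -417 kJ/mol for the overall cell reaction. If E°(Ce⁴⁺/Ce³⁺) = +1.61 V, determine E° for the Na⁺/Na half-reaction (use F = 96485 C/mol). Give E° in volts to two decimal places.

-2.71 V

E°cell = −ΔG°/(nF) = −(-417×10³)/((1)(96485)) = +4.322 V.
Since Ce⁴⁺/Ce³⁺ is the cathode and Na⁺/Na the anode, E°cell = E°(Ce⁴⁺/Ce³⁺) − E°(Na⁺/Na).
So E°(Na⁺/Na) = E°(Ce⁴⁺/Ce³⁺) − E°cell = (+1.61) − (+4.322) = -2.71 V.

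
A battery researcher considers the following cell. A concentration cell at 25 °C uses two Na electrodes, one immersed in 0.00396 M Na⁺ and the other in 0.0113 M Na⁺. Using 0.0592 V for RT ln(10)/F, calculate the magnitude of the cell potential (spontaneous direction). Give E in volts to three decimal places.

For a concentration cell E°cell = 0. The 0.0113 M side is the cathode (reduction is favoured where [Na⁺] is higher).
With n = 1, E = −(0.0592/1) log([Na⁺]ₐₙ/[Na⁺]꜀ₐₜ) = −(0.0592/1) log(0.00396/0.0113) = −(0.0592/1)(-0.455) = +0.027 V.

+0.027 V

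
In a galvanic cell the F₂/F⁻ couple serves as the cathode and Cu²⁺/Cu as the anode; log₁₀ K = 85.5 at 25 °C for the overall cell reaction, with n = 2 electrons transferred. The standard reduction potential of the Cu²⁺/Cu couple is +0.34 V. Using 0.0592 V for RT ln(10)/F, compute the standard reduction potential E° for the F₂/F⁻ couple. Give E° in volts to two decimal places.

E°cell = (0.0592/n)·log K = (0.0592/2)(85.5) = +2.531 V.
Since F₂/F⁻ is the cathode and Cu²⁺/Cu the anode, E°cell = E°(F₂/F⁻) − E°(Cu²⁺/Cu).
So E°(F₂/F⁻) = E°cell + E°(Cu²⁺/Cu) = +2.531 + (+0.34) = +2.87 V.

+2.87 V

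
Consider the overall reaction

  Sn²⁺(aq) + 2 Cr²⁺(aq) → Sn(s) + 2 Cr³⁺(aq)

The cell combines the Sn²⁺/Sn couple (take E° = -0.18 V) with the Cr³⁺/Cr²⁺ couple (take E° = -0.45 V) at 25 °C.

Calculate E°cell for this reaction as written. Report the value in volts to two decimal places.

The Sn²⁺/Sn couple has the higher reduction potential, so it is the cathode; Cr³⁺/Cr²⁺ is oxidised at the anode.
E°cell = E°(cathode) − E°(anode) = (-0.18) − (-0.45) = +0.27 V.

+0.27 V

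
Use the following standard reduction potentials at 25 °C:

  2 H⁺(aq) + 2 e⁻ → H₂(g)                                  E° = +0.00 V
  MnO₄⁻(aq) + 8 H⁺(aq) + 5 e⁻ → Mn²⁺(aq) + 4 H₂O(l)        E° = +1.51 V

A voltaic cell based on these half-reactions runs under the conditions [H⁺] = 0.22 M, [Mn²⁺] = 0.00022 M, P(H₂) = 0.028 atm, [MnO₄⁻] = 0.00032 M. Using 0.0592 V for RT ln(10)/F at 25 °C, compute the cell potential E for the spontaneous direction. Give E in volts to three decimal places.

MnO₄⁻/Mn²⁺ is the cathode (higher E°), H⁺/H₂ the anode: E°cell = +1.51 − (+0.00) = +1.51 V, n = 10.
Overall: 2 MnO₄⁻(aq) + 6 H⁺(aq) + 5 H₂(g) → 2 Mn²⁺(aq) + 8 H₂O(l)
Q = [Mn²⁺]^2 / ([MnO₄⁻]^2·[H⁺]^6·P(H₂)^5); log Q = 11.384.
E = E° − (0.0592/n) log Q = +1.51 − (0.0592/10)(11.384) = +1.443 V.

+1.443 V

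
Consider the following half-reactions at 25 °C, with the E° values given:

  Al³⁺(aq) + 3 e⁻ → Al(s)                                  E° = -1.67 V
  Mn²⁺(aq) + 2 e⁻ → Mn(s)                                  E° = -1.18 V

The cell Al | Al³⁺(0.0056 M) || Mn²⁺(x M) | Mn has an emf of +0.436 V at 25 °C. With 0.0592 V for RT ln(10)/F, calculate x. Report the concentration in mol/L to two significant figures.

Mn²⁺/Mn is the cathode, Al³⁺/Al the anode: E°cell = +0.49 V, n = 6.
Overall reaction: 3 Mn²⁺(aq) + 2 Al(s) → 3 Mn(s) + 2 Al³⁺(aq); Q = [Al³⁺]^2/[Mn²⁺]^3.
From E = E° − (0.0592/n) log Q: log Q = (E° − E)·n/0.0592 = (+0.49 − (+0.436))·6/0.0592 = 5.4730.
So 3·log[Mn²⁺] = 2·log(0.0056) − log Q = -4.5036 − (5.4730) = -9.9766; log[Mn²⁺] = -9.9766 / 3 = -3.3255; [Mn²⁺] = 10^(-3.3255) ≈ 0.00047 M.

0.00047 M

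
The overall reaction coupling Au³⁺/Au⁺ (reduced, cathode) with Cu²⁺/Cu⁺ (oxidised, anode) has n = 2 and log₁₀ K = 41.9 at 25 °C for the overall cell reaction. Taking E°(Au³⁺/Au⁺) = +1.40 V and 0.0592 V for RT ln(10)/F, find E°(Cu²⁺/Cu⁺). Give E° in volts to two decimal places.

E°cell = (0.0592/n)·log K = (0.0592/2)(41.9) = +1.240 V.
Since Au³⁺/Au⁺ is the cathode and Cu²⁺/Cu⁺ the anode, E°cell = E°(Au³⁺/Au⁺) − E°(Cu²⁺/Cu⁺).
So E°(Cu²⁺/Cu⁺) = E°(Au³⁺/Au⁺) − E°cell = (+1.40) − (+1.240) = +0.16 V.

+0.16 V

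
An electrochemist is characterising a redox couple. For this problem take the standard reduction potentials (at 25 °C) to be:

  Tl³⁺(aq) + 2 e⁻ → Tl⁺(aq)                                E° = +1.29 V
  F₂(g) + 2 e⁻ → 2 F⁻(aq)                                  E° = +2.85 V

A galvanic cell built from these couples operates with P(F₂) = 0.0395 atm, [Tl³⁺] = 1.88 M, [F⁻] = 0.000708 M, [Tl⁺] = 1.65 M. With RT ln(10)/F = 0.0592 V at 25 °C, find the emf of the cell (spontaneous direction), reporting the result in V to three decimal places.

+1.703 V

F₂/F⁻ is the cathode (higher E°), Tl³⁺/Tl⁺ the anode: E°cell = +2.85 − (+1.29) = +1.56 V, n = 2.
Overall: F₂(g) + Tl⁺(aq) → 2 F⁻(aq) + Tl³⁺(aq)
Q = [F⁻]^2·[Tl³⁺] / (P(F₂)·[Tl⁺]); log Q = -4.840.
E = E° − (0.0592/n) log Q = +1.56 − (0.0592/2)(-4.840) = +1.703 V.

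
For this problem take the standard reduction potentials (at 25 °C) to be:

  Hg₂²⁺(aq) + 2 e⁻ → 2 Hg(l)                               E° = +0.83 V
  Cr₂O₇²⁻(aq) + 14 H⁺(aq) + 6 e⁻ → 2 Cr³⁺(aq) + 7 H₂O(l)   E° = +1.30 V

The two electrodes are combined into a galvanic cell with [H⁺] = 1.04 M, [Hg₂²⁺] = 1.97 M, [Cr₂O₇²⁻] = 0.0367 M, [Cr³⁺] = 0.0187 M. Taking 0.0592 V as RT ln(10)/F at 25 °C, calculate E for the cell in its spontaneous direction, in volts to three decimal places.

+0.484 V

Cr₂O₇²⁻/Cr³⁺ is the cathode (higher E°), Hg₂²⁺/Hg the anode: E°cell = +1.30 − (+0.83) = +0.47 V, n = 6.
Overall: Cr₂O₇²⁻(aq) + 14 H⁺(aq) + 6 Hg(l) → 2 Cr³⁺(aq) + 7 H₂O(l) + 3 Hg₂²⁺(aq)
Q = [Cr³⁺]^2·[Hg₂²⁺]^3 / ([Cr₂O₇²⁻]·[H⁺]^14); log Q = -1.376.
E = E° − (0.0592/n) log Q = +0.47 − (0.0592/6)(-1.376) = +0.484 V.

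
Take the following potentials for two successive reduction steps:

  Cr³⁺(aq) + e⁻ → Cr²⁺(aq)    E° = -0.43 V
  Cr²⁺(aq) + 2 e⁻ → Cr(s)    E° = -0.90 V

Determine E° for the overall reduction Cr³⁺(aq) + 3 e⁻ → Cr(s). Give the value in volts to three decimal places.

-0.743 V

Standard free energies of sequential steps add: ΔG°₃ = ΔG°₁ + ΔG°₂, so n₃E°₃ = n₁E°₁ + n₂E°₂.
E°₃ = (1×-0.43 + 2×-0.90) / 3 = (-2.230) / 3 = -0.743 V.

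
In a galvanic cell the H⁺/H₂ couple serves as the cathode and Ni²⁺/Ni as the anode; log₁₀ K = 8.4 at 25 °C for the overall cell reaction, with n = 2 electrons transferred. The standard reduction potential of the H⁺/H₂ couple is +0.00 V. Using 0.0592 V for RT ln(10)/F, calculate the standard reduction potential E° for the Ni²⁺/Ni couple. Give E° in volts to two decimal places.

E°cell = (0.0592/n)·log K = (0.0592/2)(8.4) = +0.249 V.
Since H⁺/H₂ is the cathode and Ni²⁺/Ni the anode, E°cell = E°(H⁺/H₂) − E°(Ni²⁺/Ni).
So E°(Ni²⁺/Ni) = E°(H⁺/H₂) − E°cell = (+0.00) − (+0.249) = -0.25 V.

-0.25 V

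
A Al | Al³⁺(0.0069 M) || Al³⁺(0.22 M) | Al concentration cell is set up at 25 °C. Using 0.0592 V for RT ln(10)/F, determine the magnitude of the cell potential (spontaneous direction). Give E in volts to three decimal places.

+0.030 V

For a concentration cell E°cell = 0. The 0.22 M side is the cathode (reduction is favoured where [Al³⁺] is higher).
With n = 3, E = −(0.0592/3) log([Al³⁺]ₐₙ/[Al³⁺]꜀ₐₜ) = −(0.0592/3) log(0.0069/0.22) = −(0.0592/3)(-1.504) = +0.030 V.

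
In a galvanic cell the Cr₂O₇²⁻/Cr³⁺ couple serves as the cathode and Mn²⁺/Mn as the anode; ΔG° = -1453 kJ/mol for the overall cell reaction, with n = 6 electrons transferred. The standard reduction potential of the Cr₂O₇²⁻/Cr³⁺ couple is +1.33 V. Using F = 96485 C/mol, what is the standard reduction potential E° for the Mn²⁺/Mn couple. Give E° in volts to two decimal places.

-1.18 V

E°cell = −ΔG°/(nF) = −(-1453×10³)/((6)(96485)) = +2.510 V.
Since Cr₂O₇²⁻/Cr³⁺ is the cathode and Mn²⁺/Mn the anode, E°cell = E°(Cr₂O₇²⁻/Cr³⁺) − E°(Mn²⁺/Mn).
So E°(Mn²⁺/Mn) = E°(Cr₂O₇²⁻/Cr³⁺) − E°cell = (+1.33) − (+2.510) = -1.18 V.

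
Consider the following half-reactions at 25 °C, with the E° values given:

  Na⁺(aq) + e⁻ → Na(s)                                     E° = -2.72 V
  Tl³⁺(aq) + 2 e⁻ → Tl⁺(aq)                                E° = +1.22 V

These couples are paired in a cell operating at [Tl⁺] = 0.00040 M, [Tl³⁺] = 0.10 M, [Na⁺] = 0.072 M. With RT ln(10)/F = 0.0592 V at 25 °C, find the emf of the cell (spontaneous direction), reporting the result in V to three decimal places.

Tl³⁺/Tl⁺ is the cathode (higher E°), Na⁺/Na the anode: E°cell = +1.22 − (-2.72) = +3.94 V, n = 2.
Overall: Tl³⁺(aq) + 2 Na(s) → Tl⁺(aq) + 2 Na⁺(aq)
Q = [Tl⁺]·[Na⁺]^2 / ([Tl³⁺]); log Q = -4.683.
E = E° − (0.0592/n) log Q = +3.94 − (0.0592/2)(-4.683) = +4.079 V.

+4.079 V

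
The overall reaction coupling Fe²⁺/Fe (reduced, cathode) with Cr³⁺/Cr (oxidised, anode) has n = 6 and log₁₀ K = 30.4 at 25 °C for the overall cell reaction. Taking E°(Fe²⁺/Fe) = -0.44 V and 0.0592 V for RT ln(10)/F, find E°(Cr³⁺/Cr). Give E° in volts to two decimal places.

-0.74 V

E°cell = (0.0592/n)·log K = (0.0592/6)(30.4) = +0.300 V.
Since Fe²⁺/Fe is the cathode and Cr³⁺/Cr the anode, E°cell = E°(Fe²⁺/Fe) − E°(Cr³⁺/Cr).
So E°(Cr³⁺/Cr) = E°(Fe²⁺/Fe) − E°cell = (-0.44) − (+0.300) = -0.74 V.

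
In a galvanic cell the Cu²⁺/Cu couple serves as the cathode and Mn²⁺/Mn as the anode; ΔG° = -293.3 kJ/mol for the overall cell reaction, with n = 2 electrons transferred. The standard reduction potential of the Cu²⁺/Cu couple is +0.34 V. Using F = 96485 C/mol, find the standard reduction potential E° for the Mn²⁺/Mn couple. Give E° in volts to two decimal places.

-1.18 V

E°cell = −ΔG°/(nF) = −(-293.3×10³)/((2)(96485)) = +1.520 V.
Since Cu²⁺/Cu is the cathode and Mn²⁺/Mn the anode, E°cell = E°(Cu²⁺/Cu) − E°(Mn²⁺/Mn).
So E°(Mn²⁺/Mn) = E°(Cu²⁺/Cu) − E°cell = (+0.34) − (+1.520) = -1.18 V.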